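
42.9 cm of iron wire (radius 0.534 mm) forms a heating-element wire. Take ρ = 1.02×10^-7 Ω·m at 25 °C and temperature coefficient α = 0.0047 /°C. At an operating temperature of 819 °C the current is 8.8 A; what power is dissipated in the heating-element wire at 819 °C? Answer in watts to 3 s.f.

17.9 W

A = πr² = π(5.3400e-04 m)² = 8.958e-07 m²
R₍25₎ = ρL/A = (1.02×10^-7)(0.429)/(8.958e-07) = 0.04885 Ω
R₍819₎ = R₍25₎(1 + αΔT) = 0.04885 × (1 + 0.0047×794) = 0.2311 Ω
P = I²R = (8.8)² × 0.2311 = 17.9 W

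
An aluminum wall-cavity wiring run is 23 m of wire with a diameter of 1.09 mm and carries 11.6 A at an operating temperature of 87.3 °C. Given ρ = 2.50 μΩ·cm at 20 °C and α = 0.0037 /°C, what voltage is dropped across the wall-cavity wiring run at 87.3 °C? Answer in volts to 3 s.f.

8.93 V

ρ = 2.50 μΩ·cm = 2.50×10^-8 Ω·m
A = π(d/2)² = π(5.4500e-04 m)² = 9.331e-07 m²
R₍20₎ = ρL/A = (2.50×10^-8)(23)/(9.331e-07) = 0.6162 Ω
R₍87.3₎ = R₍20₎(1 + αΔT) = 0.6162 × (1 + 0.0037×67.3) = 0.7696 Ω
V = IR = 11.6 × 0.7696 = 8.93 V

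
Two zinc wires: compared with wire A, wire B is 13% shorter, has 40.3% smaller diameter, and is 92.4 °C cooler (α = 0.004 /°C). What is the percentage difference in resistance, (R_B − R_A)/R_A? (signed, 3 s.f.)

R ∝ ρL/d² with ρ ∝ (1+αΔT), so R_B/R_A = (1 − 13/100) × (1 − 40.3/100)⁻² × (1 − 0.004×92.4)
= 0.87 × 2.806 × 0.6304 = 1.539
(R_B − R_A)/R_A = 1.539 − 1 = 53.9%

53.9%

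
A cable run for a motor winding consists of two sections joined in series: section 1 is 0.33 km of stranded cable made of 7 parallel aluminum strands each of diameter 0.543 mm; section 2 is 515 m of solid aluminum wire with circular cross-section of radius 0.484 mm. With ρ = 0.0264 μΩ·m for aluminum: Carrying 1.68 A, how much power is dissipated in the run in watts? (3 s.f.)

ρ = 0.0264 μΩ·m = 2.64×10^-8 Ω·m
Section 1: A_strand = π(2.7150e-04)² = 2.316e-07 m²; R₁ = ρL/(N·A_s) = (2.64×10^-8)(330)/(7×2.316e-07) = 5.374 Ω
Section 2: A = πr² = π(4.8400e-04 m)² = 7.359e-07 m²
R₂ = (2.64×10^-8)(515)/(7.359e-07) = 18.47 Ω
R = R₁ + R₂ = 23.85 Ω
P = I²R = (1.68)² × 23.85 = 67.3 W

67.3 W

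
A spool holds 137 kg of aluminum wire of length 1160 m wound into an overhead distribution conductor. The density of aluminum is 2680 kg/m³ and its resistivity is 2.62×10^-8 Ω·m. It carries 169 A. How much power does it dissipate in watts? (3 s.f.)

A = m/(density·L) = 137/(2680×1160) = 4.4068e-05 m²
R = ρL/A = (2.62×10^-8)(1160)/(4.4068e-05) = 0.6897 Ω
P = I²R = (169)² × 0.6897 = 19700 W

19700 W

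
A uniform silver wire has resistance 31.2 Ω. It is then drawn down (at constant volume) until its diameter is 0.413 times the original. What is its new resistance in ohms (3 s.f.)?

Volume constant ⇒ L' = L/r² with r = 0.413. R' = ρL'/A' = ρ(L/r²)/(πr²d₀²/4) = R/r⁴.
R' = 34.37 × 31.2 = 1070 Ω

1070 Ω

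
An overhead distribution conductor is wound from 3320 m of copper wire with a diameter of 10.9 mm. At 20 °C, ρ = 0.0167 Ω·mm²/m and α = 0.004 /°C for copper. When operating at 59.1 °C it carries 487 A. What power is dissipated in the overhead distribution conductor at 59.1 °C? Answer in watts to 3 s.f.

1.63×10^5 W

ρ = 0.0167 Ω·mm²/m = 1.67×10^-8 Ω·m
A = π(d/2)² = π(5.4500e-03 m)² = 9.331e-05 m²
R₍20₎ = ρL/A = (1.67×10^-8)(3320)/(9.331e-05) = 0.5942 Ω
R₍59.1₎ = R₍20₎(1 + αΔT) = 0.5942 × (1 + 0.004×39.1) = 0.6871 Ω
P = I²R = (487)² × 0.6871 = 1.63×10^5 W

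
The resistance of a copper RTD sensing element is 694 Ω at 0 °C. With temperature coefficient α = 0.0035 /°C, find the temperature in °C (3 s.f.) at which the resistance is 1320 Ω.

R = R₀(1 + α(T − T₀)) ⇒ T = T₀ + (R/R₀ − 1)/α
T = 0 + (1320/694 − 1)/0.0035 = 0 + (0.902)/0.0035 = 258 °C

258 °C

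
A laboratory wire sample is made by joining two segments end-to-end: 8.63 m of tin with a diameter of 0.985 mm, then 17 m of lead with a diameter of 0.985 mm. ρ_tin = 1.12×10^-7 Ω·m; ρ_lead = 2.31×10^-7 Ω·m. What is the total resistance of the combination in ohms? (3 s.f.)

Segment 1: A = π(d/2)² = π(4.9250e-04 m)² = 7.620e-07 m²
R₁ = ρL/A = (1.12×10^-7)(8.63)/(7.620e-07) = 1.268 Ω
R₂ = (2.31×10^-7)(17)/(7.620e-07) = 5.153 Ω
R = R₁ + R₂ = 6.42 Ω

6.42 Ω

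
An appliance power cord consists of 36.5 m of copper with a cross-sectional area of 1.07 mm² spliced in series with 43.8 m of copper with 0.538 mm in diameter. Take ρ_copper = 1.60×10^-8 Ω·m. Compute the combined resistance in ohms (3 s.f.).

Segment 1: A = 1.07 mm² = 1.070e-06 m²
R₁ = ρL/A = (1.60×10^-8)(36.5)/(1.070e-06) = 0.5458 Ω
Segment 2: A = π(d/2)² = π(2.6900e-04 m)² = 2.273e-07 m²
R₂ = (1.60×10^-8)(43.8)/(2.273e-07) = 3.083 Ω
R = R₁ + R₂ = 3.63 Ω

3.63 Ω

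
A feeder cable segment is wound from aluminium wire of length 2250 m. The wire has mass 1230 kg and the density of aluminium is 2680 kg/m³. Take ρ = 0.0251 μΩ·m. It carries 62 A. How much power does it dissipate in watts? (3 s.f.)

ρ = 0.0251 μΩ·m = 2.51×10^-8 Ω·m
A = m/(density·L) = 1230/(2680×2250) = 2.0398e-04 m²
R = ρL/A = (2.51×10^-8)(2250)/(2.0398e-04) = 0.2769 Ω
P = I²R = (62)² × 0.2769 = 1060 W

1060 W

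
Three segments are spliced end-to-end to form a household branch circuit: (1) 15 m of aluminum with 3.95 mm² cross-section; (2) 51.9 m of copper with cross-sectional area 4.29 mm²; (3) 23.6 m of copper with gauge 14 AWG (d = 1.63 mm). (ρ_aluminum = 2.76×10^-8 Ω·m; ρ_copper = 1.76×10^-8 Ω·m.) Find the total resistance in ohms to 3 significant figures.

Seg 1: A = 3.95 mm² = 3.950e-06 m²
R_1 = (2.76×10^-8)(15)/(3.950e-06) = 0.1048 Ω
Seg 2: A = 4.29 mm² = 4.290e-06 m²
R_2 = (1.76×10^-8)(51.9)/(4.290e-06) = 0.2129 Ω
Seg 3: A = π(1.63/2 mm)² = π(8.1500e-04 m)² = 2.087e-06 m²
R_3 = (1.76×10^-8)(23.6)/(2.087e-06) = 0.199 Ω
R_total = R_1 + R_2 + R_3 = 0.517 Ω

0.517 Ω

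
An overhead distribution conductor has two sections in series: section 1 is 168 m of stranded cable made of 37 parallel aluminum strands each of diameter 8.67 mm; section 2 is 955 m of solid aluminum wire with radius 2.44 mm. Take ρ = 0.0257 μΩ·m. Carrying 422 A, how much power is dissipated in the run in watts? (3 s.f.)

2.34×10^5 W

ρ = 0.0257 μΩ·m = 2.57×10^-8 Ω·m
Section 1: A_strand = π(4.3350e-03)² = 5.904e-05 m²; R₁ = ρL/(N·A_s) = (2.57×10^-8)(168)/(37×5.904e-05) = 0.001977 Ω
Section 2: A = πr² = π(2.4400e-03 m)² = 1.870e-05 m²
R₂ = (2.57×10^-8)(955)/(1.870e-05) = 1.312 Ω
R = R₁ + R₂ = 1.314 Ω
P = I²R = (422)² × 1.314 = 2.34×10^5 W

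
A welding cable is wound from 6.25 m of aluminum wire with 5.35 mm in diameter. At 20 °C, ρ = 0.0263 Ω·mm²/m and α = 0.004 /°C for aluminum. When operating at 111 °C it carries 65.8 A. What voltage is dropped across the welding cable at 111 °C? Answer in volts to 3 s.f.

0.656 V

ρ = 0.0263 Ω·mm²/m = 2.63×10^-8 Ω·m
A = π(d/2)² = π(2.6750e-03 m)² = 2.248e-05 m²
R₍20₎ = ρL/A = (2.63×10^-8)(6.25)/(2.248e-05) = 0.007312 Ω
R₍111₎ = R₍20₎(1 + αΔT) = 0.007312 × (1 + 0.004×91) = 0.009974 Ω
V = IR = 65.8 × 0.009974 = 0.656 V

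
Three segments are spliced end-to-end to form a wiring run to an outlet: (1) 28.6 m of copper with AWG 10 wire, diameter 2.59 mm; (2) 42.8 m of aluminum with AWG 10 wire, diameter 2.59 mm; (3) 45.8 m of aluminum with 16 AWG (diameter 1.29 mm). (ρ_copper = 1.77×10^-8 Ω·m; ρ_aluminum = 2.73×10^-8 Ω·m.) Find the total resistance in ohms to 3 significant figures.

1.27 Ω

Seg 1: A = π(2.59/2 mm)² = π(1.2950e-03 m)² = 5.269e-06 m²
R_1 = (1.77×10^-8)(28.6)/(5.269e-06) = 0.09608 Ω
Seg 2: A = π(2.59/2 mm)² = π(1.2950e-03 m)² = 5.269e-06 m²
R_2 = (2.73×10^-8)(42.8)/(5.269e-06) = 0.2218 Ω
Seg 3: A = π(1.29/2 mm)² = π(6.4500e-04 m)² = 1.307e-06 m²
R_3 = (2.73×10^-8)(45.8)/(1.307e-06) = 0.9567 Ω
R_total = R_1 + R_2 + R_3 = 1.27 Ω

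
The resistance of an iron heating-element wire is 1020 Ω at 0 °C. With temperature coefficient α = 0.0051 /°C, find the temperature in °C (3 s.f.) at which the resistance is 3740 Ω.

523 °C

R = R₀(1 + α(T − T₀)) ⇒ T = T₀ + (R/R₀ − 1)/α
T = 0 + (3740/1020 − 1)/0.0051 = 0 + (2.667)/0.0051 = 523 °C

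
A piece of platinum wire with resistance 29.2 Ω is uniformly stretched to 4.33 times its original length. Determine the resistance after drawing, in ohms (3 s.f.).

Volume constant ⇒ A' = A/k with k = 4.33. R' = ρ(kL)/(A/k) = k²R.
R' = 18.75 × 29.2 = 547 Ω

547 Ω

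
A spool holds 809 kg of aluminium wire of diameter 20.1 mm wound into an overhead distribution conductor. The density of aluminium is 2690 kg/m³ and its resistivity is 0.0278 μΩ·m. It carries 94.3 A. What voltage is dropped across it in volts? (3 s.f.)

ρ = 0.0278 μΩ·m = 2.78×10^-8 Ω·m
A = π(d/2)² = π(1.0050e-02 m)² = 3.1731e-04 m²
L = m/(density·A) = 809/(2690×3.1731e-04) = 947.8 m
R = ρL/A = (2.78×10^-8)(947.8)/(3.1731e-04) = 0.08304 Ω
V = IR = 94.3 × 0.08304 = 7.83 V

7.83 V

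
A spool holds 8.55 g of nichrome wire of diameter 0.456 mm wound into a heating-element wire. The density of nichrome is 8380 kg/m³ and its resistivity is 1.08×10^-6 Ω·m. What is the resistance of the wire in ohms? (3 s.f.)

41.3 Ω

A = π(d/2)² = π(2.2800e-04 m)² = 1.6331e-07 m²
L = m/(density·A) = 0.00855/(8380×1.6331e-07) = 6.247 m
R = ρL/A = (1.08×10^-6)(6.247)/(1.6331e-07) = 41.3 Ω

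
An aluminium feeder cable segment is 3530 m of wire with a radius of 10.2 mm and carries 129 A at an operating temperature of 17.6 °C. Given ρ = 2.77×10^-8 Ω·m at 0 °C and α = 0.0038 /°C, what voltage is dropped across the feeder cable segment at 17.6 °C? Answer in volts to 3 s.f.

41.2 V

A = πr² = π(1.0200e-02 m)² = 3.269e-04 m²
R₍0₎ = ρL/A = (2.77×10^-8)(3530)/(3.269e-04) = 0.2992 Ω
R₍17.6₎ = R₍0₎(1 + αΔT) = 0.2992 × (1 + 0.0038×17.6) = 0.3192 Ω
V = IR = 129 × 0.3192 = 41.2 V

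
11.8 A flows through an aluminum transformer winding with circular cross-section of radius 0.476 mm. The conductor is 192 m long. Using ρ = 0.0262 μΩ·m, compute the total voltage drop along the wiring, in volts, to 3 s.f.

83.4 V

ρ = 0.0262 μΩ·m = 2.62×10^-8 Ω·m
A = πr² = π(4.7600e-04 m)² = 7.118e-07 m²
R = ρL/A = (2.62×10^-8)(192)/(7.118e-07) = 7.067 Ω
V = IR = 11.8 × 7.067 = 83.4 V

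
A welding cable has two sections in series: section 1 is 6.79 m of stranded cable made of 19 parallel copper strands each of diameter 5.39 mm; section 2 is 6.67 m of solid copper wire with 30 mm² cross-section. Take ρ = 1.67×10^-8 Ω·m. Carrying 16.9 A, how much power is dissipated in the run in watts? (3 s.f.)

1.14 W

Section 1: A_strand = π(2.6950e-03)² = 2.282e-05 m²; R₁ = ρL/(N·A_s) = (1.67×10^-8)(6.79)/(19×2.282e-05) = 2.616×10^-4 Ω
Section 2: A = 30 mm² = 3.000e-05 m²
R₂ = (1.67×10^-8)(6.67)/(3.000e-05) = 0.003713 Ω
R = R₁ + R₂ = 0.003975 Ω
P = I²R = (16.9)² × 0.003975 = 1.14 W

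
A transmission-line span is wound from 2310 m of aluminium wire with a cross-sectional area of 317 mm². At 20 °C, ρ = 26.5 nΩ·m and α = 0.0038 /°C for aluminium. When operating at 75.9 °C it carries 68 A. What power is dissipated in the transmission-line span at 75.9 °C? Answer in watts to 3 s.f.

1080 W

ρ = 26.5 nΩ·m = 2.65×10^-8 Ω·m
A = 317 mm² = 3.170e-04 m²
R₍20₎ = ρL/A = (2.65×10^-8)(2310)/(3.170e-04) = 0.1931 Ω
R₍75.9₎ = R₍20₎(1 + αΔT) = 0.1931 × (1 + 0.0038×55.9) = 0.2341 Ω
P = I²R = (68)² × 0.2341 = 1080 W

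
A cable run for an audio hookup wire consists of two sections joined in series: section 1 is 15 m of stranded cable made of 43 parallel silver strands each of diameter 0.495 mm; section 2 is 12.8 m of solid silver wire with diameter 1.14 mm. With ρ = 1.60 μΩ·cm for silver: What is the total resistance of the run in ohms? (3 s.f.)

0.230 Ω

ρ = 1.60 μΩ·cm = 1.60×10^-8 Ω·m
Section 1: A_strand = π(2.4750e-04)² = 1.924e-07 m²; R₁ = ρL/(N·A_s) = (1.60×10^-8)(15)/(43×1.924e-07) = 0.029 Ω
Section 2: A = π(d/2)² = π(5.7000e-04 m)² = 1.021e-06 m²
R₂ = (1.60×10^-8)(12.8)/(1.021e-06) = 0.2006 Ω
R = R₁ + R₂ = 0.230 Ω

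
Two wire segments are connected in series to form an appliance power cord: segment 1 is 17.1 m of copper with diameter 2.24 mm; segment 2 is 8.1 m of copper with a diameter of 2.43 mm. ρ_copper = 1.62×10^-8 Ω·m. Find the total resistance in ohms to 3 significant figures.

Segment 1: A = π(d/2)² = π(1.1200e-03 m)² = 3.941e-06 m²
R₁ = ρL/A = (1.62×10^-8)(17.1)/(3.941e-06) = 0.0703 Ω
Segment 2: A = π(d/2)² = π(1.2150e-03 m)² = 4.638e-06 m²
R₂ = (1.62×10^-8)(8.1)/(4.638e-06) = 0.02829 Ω
R = R₁ + R₂ = 0.0986 Ω

0.0986 Ω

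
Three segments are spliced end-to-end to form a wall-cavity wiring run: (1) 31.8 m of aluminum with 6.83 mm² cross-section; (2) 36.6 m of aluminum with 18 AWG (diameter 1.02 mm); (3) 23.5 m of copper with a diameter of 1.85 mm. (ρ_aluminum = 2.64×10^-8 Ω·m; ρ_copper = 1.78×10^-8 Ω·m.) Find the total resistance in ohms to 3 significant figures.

1.46 Ω

Seg 1: A = 6.83 mm² = 6.830e-06 m²
R_1 = (2.64×10^-8)(31.8)/(6.830e-06) = 0.1229 Ω
Seg 2: A = π(1.02/2 mm)² = π(5.1000e-04 m)² = 8.171e-07 m²
R_2 = (2.64×10^-8)(36.6)/(8.171e-07) = 1.182 Ω
Seg 3: A = π(d/2)² = π(9.2500e-04 m)² = 2.688e-06 m²
R_3 = (1.78×10^-8)(23.5)/(2.688e-06) = 0.1556 Ω
R_total = R_1 + R_2 + R_3 = 1.46 Ω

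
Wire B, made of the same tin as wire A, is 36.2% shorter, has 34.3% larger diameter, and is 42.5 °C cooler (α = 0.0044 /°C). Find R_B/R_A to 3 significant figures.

0.288

R ∝ ρL/d² with ρ ∝ (1+αΔT), so R_B/R_A = (1 − 36.2/100) × (1 + 34.3/100)⁻² × (1 − 0.0044×42.5)
= 0.638 × 0.5544 × 0.813 = 0.288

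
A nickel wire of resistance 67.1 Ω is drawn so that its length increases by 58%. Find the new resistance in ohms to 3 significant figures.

168 Ω

k = 1 + 58/100 = 1.58; volume constant ⇒ A' = A/k, so R' = k²R.
R' = 2.496 × 67.1 = 168 Ω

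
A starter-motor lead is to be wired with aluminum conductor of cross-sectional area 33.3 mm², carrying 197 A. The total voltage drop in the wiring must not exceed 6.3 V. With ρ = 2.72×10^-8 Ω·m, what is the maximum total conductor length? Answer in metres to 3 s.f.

39.2 m

A = 33.3 mm² = 3.330e-05 m²
L_max = V_max·A/(1·ρI) = (6.3)(3.330e-05)/(2.72×10^-8×197) = 39.2 m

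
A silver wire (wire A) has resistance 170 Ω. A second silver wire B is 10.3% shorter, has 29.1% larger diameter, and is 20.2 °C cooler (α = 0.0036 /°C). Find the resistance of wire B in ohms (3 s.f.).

84.8 Ω

R ∝ ρL/d² with ρ ∝ (1+αΔT), so R_B/R_A = (1 − 10.3/100) × (1 + 29.1/100)⁻² × (1 − 0.0036×20.2)
= 0.897 × 0.6 × 0.9273 = 0.4991
R_B = 0.4991 × 170 = 84.8 Ω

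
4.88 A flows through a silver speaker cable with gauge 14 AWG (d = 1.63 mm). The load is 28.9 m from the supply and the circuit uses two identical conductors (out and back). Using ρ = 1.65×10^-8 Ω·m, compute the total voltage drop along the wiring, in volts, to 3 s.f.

2.23 V

A = π(1.63/2 mm)² = π(8.1500e-04 m)² = 2.087e-06 m²
Total conductor length (both ways) L = 2 × 28.9 = 57.8 m
R = ρL/A = (1.65×10^-8)(57.8)/(2.087e-06) = 0.457 Ω
V = IR = 4.88 × 0.457 = 2.23 V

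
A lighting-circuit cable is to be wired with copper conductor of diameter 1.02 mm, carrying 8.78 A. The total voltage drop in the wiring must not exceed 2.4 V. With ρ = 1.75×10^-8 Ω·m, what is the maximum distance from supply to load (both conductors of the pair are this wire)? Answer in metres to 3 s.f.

6.38 m

A = π(d/2)² = π(5.1000e-04 m)² = 8.171e-07 m²
L_max = V_max·A/(2·ρI) = (2.4)(8.171e-07)/(2×1.75×10^-8×8.78) = 6.38 m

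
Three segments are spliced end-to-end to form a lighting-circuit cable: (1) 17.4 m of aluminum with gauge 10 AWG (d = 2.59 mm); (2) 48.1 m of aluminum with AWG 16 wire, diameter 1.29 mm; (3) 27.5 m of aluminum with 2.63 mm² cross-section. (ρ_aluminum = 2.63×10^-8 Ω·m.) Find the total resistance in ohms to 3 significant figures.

Seg 1: A = π(2.59/2 mm)² = π(1.2950e-03 m)² = 5.269e-06 m²
R_1 = (2.63×10^-8)(17.4)/(5.269e-06) = 0.08686 Ω
Seg 2: A = π(1.29/2 mm)² = π(6.4500e-04 m)² = 1.307e-06 m²
R_2 = (2.63×10^-8)(48.1)/(1.307e-06) = 0.9679 Ω
Seg 3: A = 2.63 mm² = 2.630e-06 m²
R_3 = (2.63×10^-8)(27.5)/(2.630e-06) = 0.275 Ω
R_total = R_1 + R_2 + R_3 = 1.33 Ω

1.33 Ω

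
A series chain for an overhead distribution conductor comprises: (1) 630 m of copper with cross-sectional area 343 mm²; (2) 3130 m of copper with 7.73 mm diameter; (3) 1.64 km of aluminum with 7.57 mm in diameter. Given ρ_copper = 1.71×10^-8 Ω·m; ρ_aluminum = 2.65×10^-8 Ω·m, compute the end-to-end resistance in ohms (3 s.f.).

2.14 Ω

Seg 1: A = 343 mm² = 3.430e-04 m²
R_1 = (1.71×10^-8)(630)/(3.430e-04) = 0.03141 Ω
Seg 2: A = π(d/2)² = π(3.8650e-03 m)² = 4.693e-05 m²
R_2 = (1.71×10^-8)(3130)/(4.693e-05) = 1.14 Ω
Seg 3: A = π(d/2)² = π(3.7850e-03 m)² = 4.501e-05 m²
R_3 = (2.65×10^-8)(1640)/(4.501e-05) = 0.9656 Ω
R_total = R_1 + R_2 + R_3 = 2.14 Ω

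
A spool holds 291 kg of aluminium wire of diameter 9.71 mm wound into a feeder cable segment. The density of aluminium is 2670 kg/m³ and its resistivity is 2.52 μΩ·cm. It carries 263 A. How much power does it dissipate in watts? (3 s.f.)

ρ = 2.52 μΩ·cm = 2.52×10^-8 Ω·m
A = π(d/2)² = π(4.8550e-03 m)² = 7.4051e-05 m²
L = m/(density·A) = 291/(2670×7.4051e-05) = 1472 m
R = ρL/A = (2.52×10^-8)(1472)/(7.4051e-05) = 0.5009 Ω
P = I²R = (263)² × 0.5009 = 34600 W

34600 W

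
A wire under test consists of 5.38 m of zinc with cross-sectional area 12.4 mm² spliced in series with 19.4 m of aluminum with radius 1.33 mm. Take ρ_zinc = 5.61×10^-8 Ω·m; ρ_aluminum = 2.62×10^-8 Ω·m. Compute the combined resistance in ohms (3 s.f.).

Segment 1: A = 12.4 mm² = 1.240e-05 m²
R₁ = ρL/A = (5.61×10^-8)(5.38)/(1.240e-05) = 0.02434 Ω
Segment 2: A = πr² = π(1.3300e-03 m)² = 5.557e-06 m²
R₂ = (2.62×10^-8)(19.4)/(5.557e-06) = 0.09146 Ω
R = R₁ + R₂ = 0.116 Ω

0.116 Ω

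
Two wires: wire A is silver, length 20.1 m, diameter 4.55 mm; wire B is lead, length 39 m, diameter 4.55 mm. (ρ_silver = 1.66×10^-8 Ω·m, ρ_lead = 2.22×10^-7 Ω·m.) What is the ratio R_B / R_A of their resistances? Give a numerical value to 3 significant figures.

25.9

R ∝ ρL/d², so R_B/R_A = (ρ_B/ρ_A) × (L_B/L_A)
= (2.22×10^-7/1.66×10^-8) × (39/20.1) = 25.9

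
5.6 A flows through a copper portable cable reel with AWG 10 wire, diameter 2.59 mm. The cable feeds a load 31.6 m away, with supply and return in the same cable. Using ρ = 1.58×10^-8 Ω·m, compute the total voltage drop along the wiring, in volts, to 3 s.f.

A = π(2.59/2 mm)² = π(1.2950e-03 m)² = 5.269e-06 m²
Total conductor length (both ways) L = 2 × 31.6 = 63.2 m
R = ρL/A = (1.58×10^-8)(63.2)/(5.269e-06) = 0.1895 Ω
V = IR = 5.6 × 0.1895 = 1.06 V

1.06 V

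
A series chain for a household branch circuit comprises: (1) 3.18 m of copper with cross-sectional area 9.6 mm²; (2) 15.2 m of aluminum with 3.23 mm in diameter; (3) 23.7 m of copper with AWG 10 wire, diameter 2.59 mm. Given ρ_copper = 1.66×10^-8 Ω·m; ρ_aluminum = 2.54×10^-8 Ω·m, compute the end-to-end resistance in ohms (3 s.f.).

0.127 Ω

Seg 1: A = 9.6 mm² = 9.600e-06 m²
R_1 = (1.66×10^-8)(3.18)/(9.600e-06) = 0.005499 Ω
Seg 2: A = π(d/2)² = π(1.6150e-03 m)² = 8.194e-06 m²
R_2 = (2.54×10^-8)(15.2)/(8.194e-06) = 0.04712 Ω
Seg 3: A = π(2.59/2 mm)² = π(1.2950e-03 m)² = 5.269e-06 m²
R_3 = (1.66×10^-8)(23.7)/(5.269e-06) = 0.07467 Ω
R_total = R_1 + R_2 + R_3 = 0.127 Ω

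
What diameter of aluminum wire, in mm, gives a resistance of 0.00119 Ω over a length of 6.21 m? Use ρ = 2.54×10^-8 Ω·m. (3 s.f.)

A = ρL/R = (2.54×10^-8)(6.21)/(0.00119) = 1.325e-04 m²
d = 2√(A/π) = 1.299e-02 m = 13.0 mm

13.0 mm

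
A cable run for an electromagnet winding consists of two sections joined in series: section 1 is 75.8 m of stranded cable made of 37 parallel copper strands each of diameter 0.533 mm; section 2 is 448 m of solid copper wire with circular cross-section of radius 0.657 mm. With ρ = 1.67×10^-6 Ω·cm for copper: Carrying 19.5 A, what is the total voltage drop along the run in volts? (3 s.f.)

111 V

ρ = 1.67×10^-6 Ω·cm = 1.67×10^-8 Ω·m
Section 1: A_strand = π(2.6650e-04)² = 2.231e-07 m²; R₁ = ρL/(N·A_s) = (1.67×10^-8)(75.8)/(37×2.231e-07) = 0.1533 Ω
Section 2: A = πr² = π(6.5700e-04 m)² = 1.356e-06 m²
R₂ = (1.67×10^-8)(448)/(1.356e-06) = 5.517 Ω
R = R₁ + R₂ = 5.67 Ω
V = IR = 19.5 × 5.67 = 111 V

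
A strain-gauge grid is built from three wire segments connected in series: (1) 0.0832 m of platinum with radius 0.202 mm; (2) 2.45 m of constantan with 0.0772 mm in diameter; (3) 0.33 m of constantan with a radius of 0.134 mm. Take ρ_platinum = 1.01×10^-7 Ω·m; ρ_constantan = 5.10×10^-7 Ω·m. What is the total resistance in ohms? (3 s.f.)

Seg 1: A = πr² = π(2.0200e-04 m)² = 1.282e-07 m²
R_1 = (1.01×10^-7)(0.0832)/(1.282e-07) = 0.06555 Ω
Seg 2: A = π(d/2)² = π(3.8600e-05 m)² = 4.681e-09 m²
R_2 = (5.10×10^-7)(2.45)/(4.681e-09) = 266.9 Ω
Seg 3: A = πr² = π(1.3400e-04 m)² = 5.641e-08 m²
R_3 = (5.10×10^-7)(0.33)/(5.641e-08) = 2.983 Ω
R_total = R_1 + R_2 + R_3 = 270 Ω

270 Ω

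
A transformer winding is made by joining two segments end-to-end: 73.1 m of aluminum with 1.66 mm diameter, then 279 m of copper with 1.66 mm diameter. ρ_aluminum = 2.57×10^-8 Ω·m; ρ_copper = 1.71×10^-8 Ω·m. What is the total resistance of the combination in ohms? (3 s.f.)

Segment 1: A = π(d/2)² = π(8.3000e-04 m)² = 2.164e-06 m²
R₁ = ρL/A = (2.57×10^-8)(73.1)/(2.164e-06) = 0.868 Ω
R₂ = (1.71×10^-8)(279)/(2.164e-06) = 2.204 Ω
R = R₁ + R₂ = 3.07 Ω

3.07 Ω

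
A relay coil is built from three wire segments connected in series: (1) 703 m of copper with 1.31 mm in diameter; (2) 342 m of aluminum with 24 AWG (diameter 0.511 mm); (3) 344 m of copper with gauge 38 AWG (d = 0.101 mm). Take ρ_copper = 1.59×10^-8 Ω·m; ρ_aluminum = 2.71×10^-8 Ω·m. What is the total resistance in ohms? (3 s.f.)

Seg 1: A = π(d/2)² = π(6.5500e-04 m)² = 1.348e-06 m²
R_1 = (1.59×10^-8)(703)/(1.348e-06) = 8.293 Ω
Seg 2: A = π(0.511/2 mm)² = π(2.5550e-04 m)² = 2.051e-07 m²
R_2 = (2.71×10^-8)(342)/(2.051e-07) = 45.19 Ω
Seg 3: A = π(0.101/2 mm)² = π(5.0500e-05 m)² = 8.012e-09 m²
R_3 = (1.59×10^-8)(344)/(8.012e-09) = 682.7 Ω
R_total = R_1 + R_2 + R_3 = 736 Ω

736 Ω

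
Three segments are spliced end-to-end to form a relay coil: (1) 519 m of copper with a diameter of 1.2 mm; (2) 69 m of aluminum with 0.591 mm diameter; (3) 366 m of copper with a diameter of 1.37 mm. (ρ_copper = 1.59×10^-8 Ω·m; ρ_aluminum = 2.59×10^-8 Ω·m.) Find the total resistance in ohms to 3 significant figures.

17.8 Ω

Seg 1: A = π(d/2)² = π(6.0000e-04 m)² = 1.131e-06 m²
R_1 = (1.59×10^-8)(519)/(1.131e-06) = 7.296 Ω
Seg 2: A = π(d/2)² = π(2.9550e-04 m)² = 2.743e-07 m²
R_2 = (2.59×10^-8)(69)/(2.743e-07) = 6.515 Ω
Seg 3: A = π(d/2)² = π(6.8500e-04 m)² = 1.474e-06 m²
R_3 = (1.59×10^-8)(366)/(1.474e-06) = 3.948 Ω
R_total = R_1 + R_2 + R_3 = 17.8 Ω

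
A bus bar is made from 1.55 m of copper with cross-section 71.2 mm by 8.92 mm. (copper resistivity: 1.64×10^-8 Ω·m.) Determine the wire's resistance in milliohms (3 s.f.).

0.0400 mΩ

A = 71.2 × 8.92 mm² = 635 mm² = 6.351e-04 m²
R = ρL/A = (1.64×10^-8)(1.55 m)/(6.351e-04 m²) = 0.0400 mΩ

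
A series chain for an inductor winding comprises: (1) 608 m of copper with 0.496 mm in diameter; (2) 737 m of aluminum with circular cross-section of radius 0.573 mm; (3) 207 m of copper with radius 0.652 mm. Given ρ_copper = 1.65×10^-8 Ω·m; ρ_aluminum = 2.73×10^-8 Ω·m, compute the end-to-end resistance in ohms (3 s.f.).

74.0 Ω

Seg 1: A = π(d/2)² = π(2.4800e-04 m)² = 1.932e-07 m²
R_1 = (1.65×10^-8)(608)/(1.932e-07) = 51.92 Ω
Seg 2: A = πr² = π(5.7300e-04 m)² = 1.031e-06 m²
R_2 = (2.73×10^-8)(737)/(1.031e-06) = 19.51 Ω
Seg 3: A = πr² = π(6.5200e-04 m)² = 1.336e-06 m²
R_3 = (1.65×10^-8)(207)/(1.336e-06) = 2.557 Ω
R_total = R_1 + R_2 + R_3 = 74.0 Ω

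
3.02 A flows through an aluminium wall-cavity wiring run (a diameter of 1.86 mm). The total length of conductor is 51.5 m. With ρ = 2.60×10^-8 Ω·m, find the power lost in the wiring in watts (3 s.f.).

4.49 W

A = π(d/2)² = π(9.3000e-04 m)² = 2.717e-06 m²
R = ρL/A = (2.60×10^-8)(51.5)/(2.717e-06) = 0.4928 Ω
P = I²R = (3.02)² × 0.4928 = 4.49 W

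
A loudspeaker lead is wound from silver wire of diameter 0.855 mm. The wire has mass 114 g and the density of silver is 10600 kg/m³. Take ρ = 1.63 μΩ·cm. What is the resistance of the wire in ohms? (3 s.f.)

ρ = 1.63 μΩ·cm = 1.63×10^-8 Ω·m
A = π(d/2)² = π(4.2750e-04 m)² = 5.7415e-07 m²
L = m/(density·A) = 0.114/(10600×5.7415e-07) = 18.73 m
R = ρL/A = (1.63×10^-8)(18.73)/(5.7415e-07) = 0.532 Ω

0.532 Ω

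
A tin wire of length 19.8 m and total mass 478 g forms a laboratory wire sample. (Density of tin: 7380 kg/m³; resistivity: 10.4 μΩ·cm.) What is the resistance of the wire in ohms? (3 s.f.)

ρ = 10.4 μΩ·cm = 1.04×10^-7 Ω·m
A = m/(density·L) = 0.478/(7380×19.8) = 3.2712e-06 m²
R = ρL/A = (1.04×10^-7)(19.8)/(3.2712e-06) = 0.629 Ω

0.629 Ω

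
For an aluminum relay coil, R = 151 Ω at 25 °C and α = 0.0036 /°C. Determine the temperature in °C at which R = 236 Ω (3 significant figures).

181 °C

R = R₀(1 + α(T − T₀)) ⇒ T = T₀ + (R/R₀ − 1)/α
T = 25 + (236/151 − 1)/0.0036 = 25 + (0.5629)/0.0036 = 181 °C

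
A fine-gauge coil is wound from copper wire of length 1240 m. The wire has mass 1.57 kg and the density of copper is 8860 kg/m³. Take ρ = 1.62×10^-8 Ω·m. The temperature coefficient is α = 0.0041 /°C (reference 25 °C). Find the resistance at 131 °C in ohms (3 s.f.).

A = m/(density·L) = 1.57/(8860×1240) = 1.4290e-07 m²
R = ρL/A = (1.62×10^-8)(1240)/(1.4290e-07) = 140.6 Ω
R(131 °C) = 140.6 × (1 + 0.0041×106) = 202 Ω

202 Ω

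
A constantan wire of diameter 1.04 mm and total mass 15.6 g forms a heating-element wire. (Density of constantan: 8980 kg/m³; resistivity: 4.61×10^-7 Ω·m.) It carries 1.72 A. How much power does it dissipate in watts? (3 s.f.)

A = π(d/2)² = π(5.2000e-04 m)² = 8.4949e-07 m²
L = m/(density·A) = 0.0156/(8980×8.4949e-07) = 2.045 m
R = ρL/A = (4.61×10^-7)(2.045)/(8.4949e-07) = 1.11 Ω
P = I²R = (1.72)² × 1.11 = 3.28 W

3.28 W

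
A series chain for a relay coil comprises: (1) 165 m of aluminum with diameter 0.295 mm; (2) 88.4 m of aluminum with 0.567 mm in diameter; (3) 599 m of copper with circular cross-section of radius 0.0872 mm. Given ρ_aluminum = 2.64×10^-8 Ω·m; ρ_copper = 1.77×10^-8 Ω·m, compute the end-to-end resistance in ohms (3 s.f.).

517 Ω

Seg 1: A = π(d/2)² = π(1.4750e-04 m)² = 6.835e-08 m²
R_1 = (2.64×10^-8)(165)/(6.835e-08) = 63.73 Ω
Seg 2: A = π(d/2)² = π(2.8350e-04 m)² = 2.525e-07 m²
R_2 = (2.64×10^-8)(88.4)/(2.525e-07) = 9.243 Ω
Seg 3: A = πr² = π(8.7200e-05 m)² = 2.389e-08 m²
R_3 = (1.77×10^-8)(599)/(2.389e-08) = 443.8 Ω
R_total = R_1 + R_2 + R_3 = 517 Ω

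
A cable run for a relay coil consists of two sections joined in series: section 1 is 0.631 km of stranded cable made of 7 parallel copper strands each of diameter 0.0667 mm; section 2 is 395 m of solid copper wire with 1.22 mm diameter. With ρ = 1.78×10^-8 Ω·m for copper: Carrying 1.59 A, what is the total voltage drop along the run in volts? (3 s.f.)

740 V

Section 1: A_strand = π(3.3350e-05)² = 3.494e-09 m²; R₁ = ρL/(N·A_s) = (1.78×10^-8)(631)/(7×3.494e-09) = 459.2 Ω
Section 2: A = π(d/2)² = π(6.1000e-04 m)² = 1.169e-06 m²
R₂ = (1.78×10^-8)(395)/(1.169e-06) = 6.015 Ω
R = R₁ + R₂ = 465.2 Ω
V = IR = 1.59 × 465.2 = 740 V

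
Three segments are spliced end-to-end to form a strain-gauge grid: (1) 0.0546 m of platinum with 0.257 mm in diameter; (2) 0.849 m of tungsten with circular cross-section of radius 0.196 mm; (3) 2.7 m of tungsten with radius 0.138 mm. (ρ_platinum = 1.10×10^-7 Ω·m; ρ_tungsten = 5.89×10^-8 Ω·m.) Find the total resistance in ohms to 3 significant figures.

3.19 Ω

Seg 1: A = π(d/2)² = π(1.2850e-04 m)² = 5.187e-08 m²
R_1 = (1.10×10^-7)(0.0546)/(5.187e-08) = 0.1158 Ω
Seg 2: A = πr² = π(1.9600e-04 m)² = 1.207e-07 m²
R_2 = (5.89×10^-8)(0.849)/(1.207e-07) = 0.4143 Ω
Seg 3: A = πr² = π(1.3800e-04 m)² = 5.983e-08 m²
R_3 = (5.89×10^-8)(2.7)/(5.983e-08) = 2.658 Ω
R_total = R_1 + R_2 + R_3 = 3.19 Ω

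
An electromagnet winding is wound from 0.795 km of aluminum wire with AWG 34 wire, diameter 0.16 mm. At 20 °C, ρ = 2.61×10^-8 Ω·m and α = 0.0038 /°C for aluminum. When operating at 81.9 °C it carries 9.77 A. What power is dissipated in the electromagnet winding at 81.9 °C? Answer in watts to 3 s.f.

A = π(0.16/2 mm)² = π(8.0000e-05 m)² = 2.011e-08 m²
R₍20₎ = ρL/A = (2.61×10^-8)(795)/(2.011e-08) = 1032 Ω
R₍81.9₎ = R₍20₎(1 + αΔT) = 1032 × (1 + 0.0038×61.9) = 1275 Ω
P = I²R = (9.77)² × 1275 = 1.22×10^5 W

1.22×10^5 W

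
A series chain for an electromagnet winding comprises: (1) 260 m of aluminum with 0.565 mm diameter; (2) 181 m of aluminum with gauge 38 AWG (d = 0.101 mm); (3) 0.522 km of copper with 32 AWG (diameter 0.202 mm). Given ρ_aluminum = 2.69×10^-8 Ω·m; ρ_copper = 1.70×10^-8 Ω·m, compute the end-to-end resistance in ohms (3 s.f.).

913 Ω

Seg 1: A = π(d/2)² = π(2.8250e-04 m)² = 2.507e-07 m²
R_1 = (2.69×10^-8)(260)/(2.507e-07) = 27.9 Ω
Seg 2: A = π(0.101/2 mm)² = π(5.0500e-05 m)² = 8.012e-09 m²
R_2 = (2.69×10^-8)(181)/(8.012e-09) = 607.7 Ω
Seg 3: A = π(0.202/2 mm)² = π(1.0100e-04 m)² = 3.205e-08 m²
R_3 = (1.70×10^-8)(522)/(3.205e-08) = 276.9 Ω
R_total = R_1 + R_2 + R_3 = 913 Ω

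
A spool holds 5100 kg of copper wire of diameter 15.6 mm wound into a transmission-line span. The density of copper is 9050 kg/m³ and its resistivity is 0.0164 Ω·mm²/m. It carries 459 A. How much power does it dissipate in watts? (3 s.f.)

ρ = 0.0164 Ω·mm²/m = 1.64×10^-8 Ω·m
A = π(d/2)² = π(7.8000e-03 m)² = 1.9113e-04 m²
L = m/(density·A) = 5100/(9050×1.9113e-04) = 2948 m
R = ρL/A = (1.64×10^-8)(2948)/(1.9113e-04) = 0.253 Ω
P = I²R = (459)² × 0.253 = 53300 W

53300 W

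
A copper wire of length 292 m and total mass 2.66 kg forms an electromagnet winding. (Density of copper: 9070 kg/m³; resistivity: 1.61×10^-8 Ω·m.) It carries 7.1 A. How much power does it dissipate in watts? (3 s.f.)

A = m/(density·L) = 2.66/(9070×292) = 1.0044e-06 m²
R = ρL/A = (1.61×10^-8)(292)/(1.0044e-06) = 4.681 Ω
P = I²R = (7.1)² × 4.681 = 236 W

236 W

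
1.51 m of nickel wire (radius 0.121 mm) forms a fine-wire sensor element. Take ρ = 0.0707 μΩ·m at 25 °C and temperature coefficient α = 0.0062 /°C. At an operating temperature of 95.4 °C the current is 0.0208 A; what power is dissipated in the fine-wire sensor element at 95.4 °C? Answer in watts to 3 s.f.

0.00144 W

ρ = 0.0707 μΩ·m = 7.07×10^-8 Ω·m
A = πr² = π(1.2100e-04 m)² = 4.600e-08 m²
R₍25₎ = ρL/A = (7.07×10^-8)(1.51)/(4.600e-08) = 2.321 Ω
R₍95.4₎ = R₍25₎(1 + αΔT) = 2.321 × (1 + 0.0062×70.4) = 3.334 Ω
P = I²R = (0.0208)² × 3.334 = 0.00144 W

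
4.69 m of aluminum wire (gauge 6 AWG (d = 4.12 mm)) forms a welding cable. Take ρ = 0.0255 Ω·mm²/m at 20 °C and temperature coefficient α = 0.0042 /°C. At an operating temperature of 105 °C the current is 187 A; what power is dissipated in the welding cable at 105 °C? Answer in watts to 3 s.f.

ρ = 0.0255 Ω·mm²/m = 2.55×10^-8 Ω·m
A = π(4.12/2 mm)² = π(2.0600e-03 m)² = 1.333e-05 m²
R₍20₎ = ρL/A = (2.55×10^-8)(4.69)/(1.333e-05) = 0.008971 Ω
R₍105₎ = R₍20₎(1 + αΔT) = 0.008971 × (1 + 0.0042×85) = 0.01217 Ω
P = I²R = (187)² × 0.01217 = 426 W

426 W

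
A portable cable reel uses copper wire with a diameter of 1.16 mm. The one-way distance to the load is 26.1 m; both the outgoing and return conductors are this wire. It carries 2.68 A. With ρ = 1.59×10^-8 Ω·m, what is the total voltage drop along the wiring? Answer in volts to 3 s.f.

A = π(d/2)² = π(5.8000e-04 m)² = 1.057e-06 m²
Total conductor length (both ways) L = 2 × 26.1 = 52.2 m
R = ρL/A = (1.59×10^-8)(52.2)/(1.057e-06) = 0.7853 Ω
V = IR = 2.68 × 0.7853 = 2.10 V

2.10 V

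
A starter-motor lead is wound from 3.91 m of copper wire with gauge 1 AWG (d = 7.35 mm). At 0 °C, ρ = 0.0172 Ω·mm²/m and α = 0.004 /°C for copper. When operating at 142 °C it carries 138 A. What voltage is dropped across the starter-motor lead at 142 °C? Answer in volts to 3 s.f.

0.343 V

ρ = 0.0172 Ω·mm²/m = 1.72×10^-8 Ω·m
A = π(7.35/2 mm)² = π(3.6750e-03 m)² = 4.243e-05 m²
R₍0₎ = ρL/A = (1.72×10^-8)(3.91)/(4.243e-05) = 0.001585 Ω
R₍142₎ = R₍0₎(1 + αΔT) = 0.001585 × (1 + 0.004×142) = 0.002485 Ω
V = IR = 138 × 0.002485 = 0.343 V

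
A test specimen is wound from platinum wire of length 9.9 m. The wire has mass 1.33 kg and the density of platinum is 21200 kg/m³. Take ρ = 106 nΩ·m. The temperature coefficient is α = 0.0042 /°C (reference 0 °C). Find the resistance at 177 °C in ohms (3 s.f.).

0.289 Ω

ρ = 106 nΩ·m = 1.06×10^-7 Ω·m
A = m/(density·L) = 1.33/(21200×9.9) = 6.3370e-06 m²
R = ρL/A = (1.06×10^-7)(9.9)/(6.3370e-06) = 0.1656 Ω
R(177 °C) = 0.1656 × (1 + 0.0042×177) = 0.289 Ω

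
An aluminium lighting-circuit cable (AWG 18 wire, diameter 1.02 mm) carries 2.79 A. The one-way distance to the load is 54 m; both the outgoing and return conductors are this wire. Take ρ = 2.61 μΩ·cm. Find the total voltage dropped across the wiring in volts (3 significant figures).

ρ = 2.61 μΩ·cm = 2.61×10^-8 Ω·m
A = π(1.02/2 mm)² = π(5.1000e-04 m)² = 8.171e-07 m²
Total conductor length (both ways) L = 2 × 54 = 108 m
R = ρL/A = (2.61×10^-8)(108)/(8.171e-07) = 3.45 Ω
V = IR = 2.79 × 3.45 = 9.62 V

9.62 V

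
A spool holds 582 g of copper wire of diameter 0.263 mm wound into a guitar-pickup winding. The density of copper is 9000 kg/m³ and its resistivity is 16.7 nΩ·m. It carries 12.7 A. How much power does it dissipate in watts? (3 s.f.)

ρ = 16.7 nΩ·m = 1.67×10^-8 Ω·m
A = π(d/2)² = π(1.3150e-04 m)² = 5.4325e-08 m²
L = m/(density·A) = 0.582/(9000×5.4325e-08) = 1190 m
R = ρL/A = (1.67×10^-8)(1190)/(5.4325e-08) = 365.9 Ω
P = I²R = (12.7)² × 365.9 = 59000 W

59000 W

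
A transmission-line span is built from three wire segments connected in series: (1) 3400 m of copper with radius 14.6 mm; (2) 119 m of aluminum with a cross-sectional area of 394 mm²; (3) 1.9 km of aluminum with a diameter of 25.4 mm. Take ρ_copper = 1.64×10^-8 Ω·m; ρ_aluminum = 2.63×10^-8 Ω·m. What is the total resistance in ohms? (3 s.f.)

0.190 Ω

Seg 1: A = πr² = π(1.4600e-02 m)² = 6.697e-04 m²
R_1 = (1.64×10^-8)(3400)/(6.697e-04) = 0.08327 Ω
Seg 2: A = 394 mm² = 3.940e-04 m²
R_2 = (2.63×10^-8)(119)/(3.940e-04) = 0.007943 Ω
Seg 3: A = π(d/2)² = π(1.2700e-02 m)² = 5.067e-04 m²
R_3 = (2.63×10^-8)(1900)/(5.067e-04) = 0.09862 Ω
R_total = R_1 + R_2 + R_3 = 0.190 Ω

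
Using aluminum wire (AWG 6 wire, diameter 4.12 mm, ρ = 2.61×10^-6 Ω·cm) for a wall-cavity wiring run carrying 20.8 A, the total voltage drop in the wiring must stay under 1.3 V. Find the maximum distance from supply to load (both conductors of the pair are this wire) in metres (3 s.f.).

ρ = 2.61×10^-6 Ω·cm = 2.61×10^-8 Ω·m
A = π(4.12/2 mm)² = π(2.0600e-03 m)² = 1.333e-05 m²
L_max = V_max·A/(2·ρI) = (1.3)(1.333e-05)/(2×2.61×10^-8×20.8) = 16.0 m

16.0 m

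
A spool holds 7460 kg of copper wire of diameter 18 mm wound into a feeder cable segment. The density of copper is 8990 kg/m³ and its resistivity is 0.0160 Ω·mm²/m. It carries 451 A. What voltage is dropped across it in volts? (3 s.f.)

ρ = 0.0160 Ω·mm²/m = 1.60×10^-8 Ω·m
A = π(d/2)² = π(9.0000e-03 m)² = 2.5447e-04 m²
L = m/(density·A) = 7460/(8990×2.5447e-04) = 3261 m
R = ρL/A = (1.60×10^-8)(3261)/(2.5447e-04) = 0.205 Ω
V = IR = 451 × 0.205 = 92.5 V

92.5 V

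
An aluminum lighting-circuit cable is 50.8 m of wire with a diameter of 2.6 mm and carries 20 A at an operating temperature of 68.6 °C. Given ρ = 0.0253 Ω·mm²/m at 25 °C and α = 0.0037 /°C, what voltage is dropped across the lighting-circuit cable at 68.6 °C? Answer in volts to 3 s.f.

ρ = 0.0253 Ω·mm²/m = 2.53×10^-8 Ω·m
A = π(d/2)² = π(1.3000e-03 m)² = 5.309e-06 m²
R₍25₎ = ρL/A = (2.53×10^-8)(50.8)/(5.309e-06) = 0.2421 Ω
R₍68.6₎ = R₍25₎(1 + αΔT) = 0.2421 × (1 + 0.0037×43.6) = 0.2811 Ω
V = IR = 20 × 0.2811 = 5.62 V

5.62 V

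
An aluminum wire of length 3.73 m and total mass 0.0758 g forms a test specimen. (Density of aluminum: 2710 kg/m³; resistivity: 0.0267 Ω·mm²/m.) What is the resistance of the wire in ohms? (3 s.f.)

ρ = 0.0267 Ω·mm²/m = 2.67×10^-8 Ω·m
A = m/(density·L) = 7.580×10^-5/(2710×3.73) = 7.4988e-09 m²
R = ρL/A = (2.67×10^-8)(3.73)/(7.4988e-09) = 13.3 Ω

13.3 Ω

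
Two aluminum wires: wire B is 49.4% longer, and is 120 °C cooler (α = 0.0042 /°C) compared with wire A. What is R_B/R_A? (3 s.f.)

0.741

R ∝ ρL/d² with ρ ∝ (1+αΔT), so R_B/R_A = (1 + 49.4/100) × (1 − 0.0042×120)
= 1.494 × 0.496 = 0.741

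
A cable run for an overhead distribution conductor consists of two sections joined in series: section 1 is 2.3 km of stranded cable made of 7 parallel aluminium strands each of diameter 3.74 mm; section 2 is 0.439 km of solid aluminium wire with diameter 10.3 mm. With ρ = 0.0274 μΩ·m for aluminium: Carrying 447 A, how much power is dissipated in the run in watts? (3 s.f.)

ρ = 0.0274 μΩ·m = 2.74×10^-8 Ω·m
Section 1: A_strand = π(1.8700e-03)² = 1.099e-05 m²; R₁ = ρL/(N·A_s) = (2.74×10^-8)(2300)/(7×1.099e-05) = 0.8195 Ω
Section 2: A = π(d/2)² = π(5.1500e-03 m)² = 8.332e-05 m²
R₂ = (2.74×10^-8)(439)/(8.332e-05) = 0.1444 Ω
R = R₁ + R₂ = 0.9639 Ω
P = I²R = (447)² × 0.9639 = 1.93×10^5 W

1.93×10^5 W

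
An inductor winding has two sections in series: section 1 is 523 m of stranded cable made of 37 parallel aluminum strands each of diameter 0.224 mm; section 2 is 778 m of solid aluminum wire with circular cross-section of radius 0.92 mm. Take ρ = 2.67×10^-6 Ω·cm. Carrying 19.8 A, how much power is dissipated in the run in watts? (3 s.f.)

ρ = 2.67×10^-6 Ω·cm = 2.67×10^-8 Ω·m
Section 1: A_strand = π(1.1200e-04)² = 3.941e-08 m²; R₁ = ρL/(N·A_s) = (2.67×10^-8)(523)/(37×3.941e-08) = 9.577 Ω
Section 2: A = πr² = π(9.2000e-04 m)² = 2.659e-06 m²
R₂ = (2.67×10^-8)(778)/(2.659e-06) = 7.812 Ω
R = R₁ + R₂ = 17.39 Ω
P = I²R = (19.8)² × 17.39 = 6820 W

6820 W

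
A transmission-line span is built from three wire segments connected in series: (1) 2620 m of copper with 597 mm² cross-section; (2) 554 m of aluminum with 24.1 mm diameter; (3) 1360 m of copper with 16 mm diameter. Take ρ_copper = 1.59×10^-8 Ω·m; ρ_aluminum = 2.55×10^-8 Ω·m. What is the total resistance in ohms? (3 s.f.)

0.208 Ω

Seg 1: A = 597 mm² = 5.970e-04 m²
R_1 = (1.59×10^-8)(2620)/(5.970e-04) = 0.06978 Ω
Seg 2: A = π(d/2)² = π(1.2050e-02 m)² = 4.562e-04 m²
R_2 = (2.55×10^-8)(554)/(4.562e-04) = 0.03097 Ω
Seg 3: A = π(d/2)² = π(8.0000e-03 m)² = 2.011e-04 m²
R_3 = (1.59×10^-8)(1360)/(2.011e-04) = 0.1075 Ω
R_total = R_1 + R_2 + R_3 = 0.208 Ω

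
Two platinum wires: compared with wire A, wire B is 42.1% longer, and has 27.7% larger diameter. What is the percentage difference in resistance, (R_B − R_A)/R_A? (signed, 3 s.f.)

R ∝ L/d², so R_B/R_A = (1 + 42.1/100) × (1 + 27.7/100)⁻²
= 1.421 × 0.6132 = 0.8714
(R_B − R_A)/R_A = 0.8714 − 1 = -12.9%

-12.9%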